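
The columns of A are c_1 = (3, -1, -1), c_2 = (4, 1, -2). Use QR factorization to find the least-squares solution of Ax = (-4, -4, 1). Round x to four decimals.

x = (1.5645, -2.0161)

e_1 = c_1/‖c_1‖ = (3, -1, -1)/3.3166 = (0.9045, -0.3015, -0.3015).
r_{12} = e_1·c_2 = 3.9196.
u_2 = c_2 − 3.9196·e_1 = (0.4545, 2.1818, -0.8182).
‖u_2‖ = 2.3741, so e_2 = (0.1915, 0.9190, -0.3446).
Qᵀb = (-2.7136, -4.7865).
Back-substitute: x_2 = -4.7865/2.3741 = -2.0161.
x_1 = (-2.7136 − 3.9196·(-2.0161))/3.3166 = 1.5645.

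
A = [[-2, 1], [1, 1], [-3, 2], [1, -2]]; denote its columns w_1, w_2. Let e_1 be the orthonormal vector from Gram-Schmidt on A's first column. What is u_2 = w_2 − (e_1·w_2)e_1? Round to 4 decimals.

u_2 = (-0.2000, 1.6000, 0.2000, -1.4000)

w_1 = (-2, 1, -3, 1); ‖w_1‖ = 3.8730, so e_1 = (-0.5164, 0.2582, -0.7746, 0.2582).
e_1·w_2 = (-0.5164)·1 + 0.2582·1 + (-0.7746)·2 + 0.2582·(-2) = -2.3238.
u_2 = w_2 + 2.3238·e_1 = (-0.2000, 1.6000, 0.2000, -1.4000).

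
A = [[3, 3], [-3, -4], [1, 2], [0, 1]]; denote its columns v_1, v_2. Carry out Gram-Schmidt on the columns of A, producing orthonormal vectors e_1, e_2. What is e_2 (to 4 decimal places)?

e_2 = (-0.4299, -0.2508, 0.5374, 0.6807)

v_1 = (3, -3, 1, 0); ‖v_1‖ = 4.3589, so e_1 = (0.6882, -0.6882, 0.2294, 0.0000).
e_1·v_2 = 0.6882·3 + (-0.6882)·(-4) + 0.2294·2 + 0.0000·1 = 5.2766.
u_2 = v_2 − 5.2766·e_1 = (-0.6316, -0.3684, 0.7895, 1.0000).
‖u_2‖ = 1.4690, so e_2 = (-0.4299, -0.2508, 0.5374, 0.6807).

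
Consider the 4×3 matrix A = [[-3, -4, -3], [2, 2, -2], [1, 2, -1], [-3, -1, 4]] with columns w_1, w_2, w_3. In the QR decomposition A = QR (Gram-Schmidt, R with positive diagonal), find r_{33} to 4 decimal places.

r_{33} = 3.5154

e_1 = w_1/‖w_1‖ = (-3, 2, 1, -3)/4.7958 = (-0.6255, 0.4170, 0.2085, -0.6255).
r_{12} = e_1·w_2 = 4.3788.
u_2 = w_2 − 4.3788·e_1 = (-1.2609, 0.1739, 1.0870, 1.7391).
‖u_2‖ = 2.4137, so e_2 = (-0.5224, 0.0721, 0.4503, 0.7205).
r_{13} = e_1·w_3 = -1.6681; r_{23} = e_2·w_3 = 3.8548.
u_3 = w_3 + 1.6681·e_1 − 3.8548·e_2 = (-2.0299, -1.5821, -2.3881, 0.1791).
r_{33} = ‖u_3‖ = 3.5154.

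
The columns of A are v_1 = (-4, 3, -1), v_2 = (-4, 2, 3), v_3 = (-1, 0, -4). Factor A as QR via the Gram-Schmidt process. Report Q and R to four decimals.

q_1 = v_1/‖v_1‖ = (-4, 3, -1)/5.0990 = (-0.7845, 0.5883, -0.1961).
r_{12} = q_1·v_2 = 3.7262.
u_2 = v_2 − 3.7262·q_1 = (-1.0769, -0.1923, 3.7308).
‖u_2‖ = 3.8879, so q_2 = (-0.2770, -0.0495, 0.9596).
r_{13} = q_1·v_3 = 1.5689; r_{23} = q_2·v_3 = -3.5614.
u_3 = v_3 − 1.5689·q_1 + 3.5614·q_2 = (-0.7557, -1.0992, -0.2748).
‖u_3‖ = 1.3620, so q_3 = (-0.5549, -0.8071, -0.2018).

Q = [[-0.7845, -0.2770, -0.5549], [0.5883, -0.0495, -0.8071], [-0.1961, 0.9596, -0.2018]], R = [[5.0990, 3.7262, 1.5689], [0.0000, 3.8879, -3.5614], [0.0000, 0.0000, 1.3620]]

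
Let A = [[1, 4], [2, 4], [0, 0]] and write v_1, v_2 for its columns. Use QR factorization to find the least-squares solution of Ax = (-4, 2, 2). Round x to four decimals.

x = (6.0000, -2.5000)

v_1 = (1, 2, 0); ‖v_1‖ = 2.2361, so q_1 = (0.4472, 0.8944, 0.0000).
q_1·v_2 = 0.4472·4 + 0.8944·4 + 0.0000·0 = 5.3666.
u_2 = v_2 − 5.3666·q_1 = (1.6000, -0.8000, 0.0000).
‖u_2‖ = 1.7889, so q_2 = (0.8944, -0.4472, 0.0000).
Qᵀb = (0.0000, -4.4721).
Back-substitute: x_2 = -4.4721/1.7889 = -2.5000.
x_1 = (0.0000 − 5.3666·(-2.5000))/2.2361 = 6.0000.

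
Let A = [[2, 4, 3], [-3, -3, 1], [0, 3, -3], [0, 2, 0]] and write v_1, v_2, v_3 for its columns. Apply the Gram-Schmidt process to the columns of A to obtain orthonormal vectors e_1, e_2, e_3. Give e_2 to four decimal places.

e_2 = (0.3487, 0.2325, 0.7555, 0.5036)

v_1 = (2, -3, 0, 0); ‖v_1‖ = 3.6056, so e_1 = (0.5547, -0.8321, 0.0000, 0.0000).
e_1·v_2 = 0.5547·4 + (-0.8321)·(-3) + 0.0000·3 + 0.0000·2 = 4.7150.
u_2 = v_2 − 4.7150·e_1 = (1.3846, 0.9231, 3.0000, 2.0000).
‖u_2‖ = 3.9710, so e_2 = (0.3487, 0.2325, 0.7555, 0.5036).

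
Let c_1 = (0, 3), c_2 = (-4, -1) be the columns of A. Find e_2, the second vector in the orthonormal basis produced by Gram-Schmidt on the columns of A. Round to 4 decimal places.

e_2 = (-1.0000, 0.0000)

c_1 = (0, 3); ‖c_1‖ = 3.0000, so e_1 = (0.0000, 1.0000).
e_1·c_2 = 0.0000·(-4) + 1.0000·(-1) = -1.0000.
u_2 = c_2 + 1.0000·e_1 = (-4.0000, 0.0000).
‖u_2‖ = 4.0000, so e_2 = (-1.0000, 0.0000).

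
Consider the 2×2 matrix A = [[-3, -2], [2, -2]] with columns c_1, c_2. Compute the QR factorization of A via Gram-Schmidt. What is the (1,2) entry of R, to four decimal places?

q_1 = c_1/‖c_1‖ = (-3, 2)/3.6056 = (-0.8321, 0.5547).
r_{12} = q_1·c_2 = 0.5547.

r_{12} = 0.5547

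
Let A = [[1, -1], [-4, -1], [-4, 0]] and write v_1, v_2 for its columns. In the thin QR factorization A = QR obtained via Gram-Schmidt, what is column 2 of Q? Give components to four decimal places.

q_2 = (-0.8301, -0.4842, 0.2767)

v_1 = (1, -4, -4); ‖v_1‖ = 5.7446, so q_1 = (0.1741, -0.6963, -0.6963).
q_1·v_2 = 0.1741·(-1) + (-0.6963)·(-1) + (-0.6963)·0 = 0.5222.
u_2 = v_2 − 0.5222·q_1 = (-1.0909, -0.6364, 0.3636).
‖u_2‖ = 1.3143, so q_2 = (-0.8301, -0.4842, 0.2767).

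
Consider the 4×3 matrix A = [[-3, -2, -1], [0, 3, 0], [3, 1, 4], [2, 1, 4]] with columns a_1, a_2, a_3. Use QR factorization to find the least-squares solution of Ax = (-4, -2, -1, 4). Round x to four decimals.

q_1 = a_1/‖a_1‖ = (-3, 0, 3, 2)/4.6904 = (-0.6396, 0.0000, 0.6396, 0.4264).
r_{12} = q_1·a_2 = 2.3452.
u_2 = a_2 − 2.3452·q_1 = (-0.5000, 3.0000, -0.5000, 0.0000).
‖u_2‖ = 3.0822, so q_2 = (-0.1622, 0.9733, -0.1622, 0.0000).
r_{13} = q_1·a_3 = 4.9036; r_{23} = q_2·a_3 = -0.4867.
u_3 = a_3 − 4.9036·q_1 + 0.4867·q_2 = (2.0574, 0.4737, 0.7847, 1.9091).
‖u_3‖ = 2.9526, so q_3 = (0.6968, 0.1604, 0.2658, 0.6466).
Qᵀb = (3.6244, -1.1355, -0.7876).
Back-substitute: x_3 = -0.7876/2.9526 = -0.2667.
x_2 = (-1.1355 + 0.4867·(-0.2667))/3.0822 = -0.4105.
x_1 = (3.6244 − 2.3452·(-0.4105) − 4.9036·(-0.2667))/4.6904 = 1.2569.

x = (1.2569, -0.4105, -0.2667)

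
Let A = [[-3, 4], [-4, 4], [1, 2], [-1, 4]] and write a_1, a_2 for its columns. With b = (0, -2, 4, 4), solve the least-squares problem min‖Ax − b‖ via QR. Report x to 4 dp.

x = (1.7778, 1.3333)

q_1 = a_1/‖a_1‖ = (-3, -4, 1, -1)/5.1962 = (-0.5774, -0.7698, 0.1925, -0.1925).
r_{12} = q_1·a_2 = -5.7735.
u_2 = a_2 + 5.7735·q_1 = (0.6667, -0.4444, 3.1111, 2.8889).
‖u_2‖ = 4.3205, so q_2 = (0.1543, -0.1029, 0.7201, 0.6686).
Qᵀb = (1.5396, 5.7607).
Back-substitute: x_2 = 5.7607/4.3205 = 1.3333.
x_1 = (1.5396 + 5.7735·1.3333)/5.1962 = 1.7778.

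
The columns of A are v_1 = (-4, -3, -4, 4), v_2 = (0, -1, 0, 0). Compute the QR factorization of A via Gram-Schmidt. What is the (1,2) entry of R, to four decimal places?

r_{12} = 0.3974

v_1 = (-4, -3, -4, 4); ‖v_1‖ = 7.5498, so q_1 = (-0.5298, -0.3974, -0.5298, 0.5298).
r_{12} = q_1·v_2 = 0.3974.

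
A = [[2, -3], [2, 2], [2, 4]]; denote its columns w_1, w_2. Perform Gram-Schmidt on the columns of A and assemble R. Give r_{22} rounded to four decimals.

e_1 = w_1/‖w_1‖ = (2, 2, 2)/3.4641 = (0.5774, 0.5774, 0.5774).
r_{12} = e_1·w_2 = 1.7321.
u_2 = w_2 − 1.7321·e_1 = (-4.0000, 1.0000, 3.0000).
r_{22} = ‖u_2‖ = 5.0990.

r_{22} = 5.0990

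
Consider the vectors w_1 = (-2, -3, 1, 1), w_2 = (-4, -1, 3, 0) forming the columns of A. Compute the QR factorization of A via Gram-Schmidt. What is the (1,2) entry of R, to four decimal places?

q_1 = w_1/‖w_1‖ = (-2, -3, 1, 1)/3.8730 = (-0.5164, -0.7746, 0.2582, 0.2582).
r_{12} = q_1·w_2 = 3.6148.

r_{12} = 3.6148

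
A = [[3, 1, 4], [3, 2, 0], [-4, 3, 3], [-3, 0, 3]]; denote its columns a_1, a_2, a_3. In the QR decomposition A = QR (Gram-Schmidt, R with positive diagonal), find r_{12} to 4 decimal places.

q_1 = a_1/‖a_1‖ = (3, 3, -4, -3)/6.5574 = (0.4575, 0.4575, -0.6100, -0.4575).
r_{12} = q_1·a_2 = -0.4575.

r_{12} = -0.4575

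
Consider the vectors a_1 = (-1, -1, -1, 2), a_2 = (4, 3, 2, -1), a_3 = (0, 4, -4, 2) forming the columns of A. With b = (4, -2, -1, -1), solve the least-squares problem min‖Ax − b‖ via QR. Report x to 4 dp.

x = (0.5000, 0.5000, -0.2500)

q_1 = a_1/‖a_1‖ = (-1, -1, -1, 2)/2.6458 = (-0.3780, -0.3780, -0.3780, 0.7559).
r_{12} = q_1·a_2 = -4.1576.
u_2 = a_2 + 4.1576·q_1 = (2.4286, 1.4286, 0.4286, 2.1429).
‖u_2‖ = 3.5657, so q_2 = (0.6811, 0.4006, 0.1202, 0.6010).
r_{13} = q_1·a_3 = 1.5119; r_{23} = q_2·a_3 = 2.3237.
u_3 = a_3 − 1.5119·q_1 − 2.3237·q_2 = (-1.0112, 3.6404, -3.7079, -0.5393).
‖u_3‖ = 5.3211, so q_3 = (-0.1900, 0.6841, -0.6968, -0.1014).
Qᵀb = (-1.1339, 1.2019, -1.3303).
Back-substitute: x_3 = -1.3303/5.3211 = -0.2500.
x_2 = (1.2019 − 2.3237·(-0.2500))/3.5657 = 0.5000.
x_1 = (-1.1339 + 4.1576·0.5000 − 1.5119·(-0.2500))/2.6458 = 0.5000.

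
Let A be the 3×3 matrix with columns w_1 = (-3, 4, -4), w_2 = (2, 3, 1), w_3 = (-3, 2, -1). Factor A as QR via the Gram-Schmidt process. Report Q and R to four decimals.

Q = [[-0.4685, 0.5756, -0.6702], [0.6247, 0.7523, 0.2094], [-0.6247, 0.3205, 0.7121]], R = [[6.4031, 0.3123, 3.2796], [0.0000, 3.7286, -0.5429], [0.0000, 0.0000, 1.7173]]

w_1 = (-3, 4, -4); ‖w_1‖ = 6.4031, so e_1 = (-0.4685, 0.6247, -0.6247).
e_1·w_2 = (-0.4685)·2 + 0.6247·3 + (-0.6247)·1 = 0.3123.
u_2 = w_2 − 0.3123·e_1 = (2.1463, 2.8049, 1.1951).
‖u_2‖ = 3.7286, so e_2 = (0.5756, 0.7523, 0.3205).
e_1·w_3 = (-0.4685)·(-3) + 0.6247·2 + (-0.6247)·(-1) = 3.2796; e_2·w_3 = 0.5756·(-3) + 0.7523·2 + 0.3205·(-1) = -0.5429.
u_3 = w_3 − 3.2796·e_1 + 0.5429·e_2 = (-1.1509, 0.3596, 1.2228).
‖u_3‖ = 1.7173, so e_3 = (-0.6702, 0.2094, 0.7121).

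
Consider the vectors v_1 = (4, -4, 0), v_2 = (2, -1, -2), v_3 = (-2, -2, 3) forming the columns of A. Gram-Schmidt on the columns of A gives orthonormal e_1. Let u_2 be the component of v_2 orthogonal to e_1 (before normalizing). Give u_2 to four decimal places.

v_1 = (4, -4, 0); ‖v_1‖ = 5.6569, so e_1 = (0.7071, -0.7071, 0.0000).
e_1·v_2 = 0.7071·2 + (-0.7071)·(-1) + 0.0000·(-2) = 2.1213.
u_2 = v_2 − 2.1213·e_1 = (0.5000, 0.5000, -2.0000).

u_2 = (0.5000, 0.5000, -2.0000)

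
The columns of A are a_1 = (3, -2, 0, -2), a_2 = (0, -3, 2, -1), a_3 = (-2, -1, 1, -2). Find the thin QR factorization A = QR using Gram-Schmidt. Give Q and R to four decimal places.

e_1 = a_1/‖a_1‖ = (3, -2, 0, -2)/4.1231 = (0.7276, -0.4851, 0.0000, -0.4851).
r_{12} = e_1·a_2 = 1.9403.
u_2 = a_2 − 1.9403·e_1 = (-1.4118, -2.0588, 2.0000, -0.0588).
‖u_2‖ = 3.1993, so e_2 = (-0.4413, -0.6435, 0.6251, -0.0184).
r_{13} = e_1·a_3 = 0.0000; r_{23} = e_2·a_3 = 2.1880.
u_3 = a_3 + 0.0000·e_1 − 2.1880·e_2 = (-1.0345, 0.4080, -0.3678, -1.9598).
‖u_3‖ = 2.2831, so e_3 = (-0.4531, 0.1787, -0.1611, -0.8584).

Q = [[0.7276, -0.4413, -0.4531], [-0.4851, -0.6435, 0.1787], [0.0000, 0.6251, -0.1611], [-0.4851, -0.0184, -0.8584]], R = [[4.1231, 1.9403, 0.0000], [0.0000, 3.1993, 2.1880], [0.0000, 0.0000, 2.2831]]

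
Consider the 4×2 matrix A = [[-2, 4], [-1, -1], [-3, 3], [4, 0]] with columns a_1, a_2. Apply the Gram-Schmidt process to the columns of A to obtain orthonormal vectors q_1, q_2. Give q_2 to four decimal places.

q_1 = a_1/‖a_1‖ = (-2, -1, -3, 4)/5.4772 = (-0.3651, -0.1826, -0.5477, 0.7303).
r_{12} = q_1·a_2 = -2.9212.
u_2 = a_2 + 2.9212·q_1 = (2.9333, -1.5333, 1.4000, 2.1333).
‖u_2‖ = 4.1793, so q_2 = (0.7019, -0.3669, 0.3350, 0.5105).

q_2 = (0.7019, -0.3669, 0.3350, 0.5105)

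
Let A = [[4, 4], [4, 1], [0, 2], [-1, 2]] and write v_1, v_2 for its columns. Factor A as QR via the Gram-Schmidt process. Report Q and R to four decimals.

v_1 = (4, 4, 0, -1); ‖v_1‖ = 5.7446, so q_1 = (0.6963, 0.6963, 0.0000, -0.1741).
q_1·v_2 = 0.6963·4 + 0.6963·1 + 0.0000·2 + (-0.1741)·2 = 3.1334.
u_2 = v_2 − 3.1334·q_1 = (1.8182, -1.1818, 2.0000, 2.5455).
‖u_2‖ = 3.8964, so q_2 = (0.4666, -0.3033, 0.5133, 0.6533).

Q = [[0.6963, 0.4666], [0.6963, -0.3033], [0.0000, 0.5133], [-0.1741, 0.6533]], R = [[5.7446, 3.1334], [0.0000, 3.8964]]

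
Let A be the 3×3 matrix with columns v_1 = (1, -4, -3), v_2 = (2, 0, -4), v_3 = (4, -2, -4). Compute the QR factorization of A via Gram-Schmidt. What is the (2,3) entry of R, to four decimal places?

v_1 = (1, -4, -3); ‖v_1‖ = 5.0990, so e_1 = (0.1961, -0.7845, -0.5883).
e_1·v_2 = 0.1961·2 + (-0.7845)·0 + (-0.5883)·(-4) = 2.7456.
u_2 = v_2 − 2.7456·e_1 = (1.4615, 2.1538, -2.3846).
‖u_2‖ = 3.5301, so e_2 = (0.4140, 0.6101, -0.6755).
r_{23} = e_2·v_3 = 3.1379.

r_{23} = 3.1379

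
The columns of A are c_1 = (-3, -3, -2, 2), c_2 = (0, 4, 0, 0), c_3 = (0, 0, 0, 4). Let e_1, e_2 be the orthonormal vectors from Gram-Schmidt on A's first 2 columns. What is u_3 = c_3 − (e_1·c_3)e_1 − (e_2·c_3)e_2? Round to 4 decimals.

c_1 = (-3, -3, -2, 2); ‖c_1‖ = 5.0990, so e_1 = (-0.5883, -0.5883, -0.3922, 0.3922).
e_1·c_2 = (-0.5883)·0 + (-0.5883)·4 + (-0.3922)·0 + 0.3922·0 = -2.3534.
u_2 = c_2 + 2.3534·e_1 = (-1.3846, 2.6154, -0.9231, 0.9231).
‖u_2‖ = 3.2344, so e_2 = (-0.4281, 0.8086, -0.2854, 0.2854).
e_1·c_3 = (-0.5883)·0 + (-0.5883)·0 + (-0.3922)·0 + 0.3922·4 = 1.5689; e_2·c_3 = (-0.4281)·0 + 0.8086·0 + (-0.2854)·0 + 0.2854·4 = 1.1416.
u_3 = c_3 − 1.5689·e_1 − 1.1416·e_2 = (1.4118, 0.0000, 0.9412, 3.0588).

u_3 = (1.4118, 0.0000, 0.9412, 3.0588)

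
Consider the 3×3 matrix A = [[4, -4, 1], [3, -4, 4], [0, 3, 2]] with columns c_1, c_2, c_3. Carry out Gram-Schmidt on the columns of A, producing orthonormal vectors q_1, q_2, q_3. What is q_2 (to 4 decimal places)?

q_2 = (0.1546, -0.2061, 0.9662)

c_1 = (4, 3, 0); ‖c_1‖ = 5.0000, so q_1 = (0.8000, 0.6000, 0.0000).
q_1·c_2 = 0.8000·(-4) + 0.6000·(-4) + 0.0000·3 = -5.6000.
u_2 = c_2 + 5.6000·q_1 = (0.4800, -0.6400, 3.0000).
‖u_2‖ = 3.1048, so q_2 = (0.1546, -0.2061, 0.9662).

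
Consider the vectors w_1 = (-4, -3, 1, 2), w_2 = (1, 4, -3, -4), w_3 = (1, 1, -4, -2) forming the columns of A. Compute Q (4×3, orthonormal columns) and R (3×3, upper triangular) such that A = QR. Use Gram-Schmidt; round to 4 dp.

Q = [[-0.7303, -0.6180, 0.2600], [-0.5477, 0.3090, -0.5072], [0.1826, -0.4992, -0.8056], [0.3651, -0.5229, 0.1620]], R = [[5.4772, -4.9295, -2.7386], [0.0000, 4.2071, 2.7335], [0.0000, 0.0000, 2.6511]]

w_1 = (-4, -3, 1, 2); ‖w_1‖ = 5.4772, so q_1 = (-0.7303, -0.5477, 0.1826, 0.3651).
q_1·w_2 = (-0.7303)·1 + (-0.5477)·4 + 0.1826·(-3) + 0.3651·(-4) = -4.9295.
u_2 = w_2 + 4.9295·q_1 = (-2.6000, 1.3000, -2.1000, -2.2000).
‖u_2‖ = 4.2071, so q_2 = (-0.6180, 0.3090, -0.4992, -0.5229).
q_1·w_3 = (-0.7303)·1 + (-0.5477)·1 + 0.1826·(-4) + 0.3651·(-2) = -2.7386; q_2·w_3 = (-0.6180)·1 + 0.3090·1 + (-0.4992)·(-4) + (-0.5229)·(-2) = 2.7335.
u_3 = w_3 + 2.7386·q_1 − 2.7335·q_2 = (0.6893, -1.3446, -2.1356, 0.4294).
‖u_3‖ = 2.6511, so q_3 = (0.2600, -0.5072, -0.8056, 0.1620).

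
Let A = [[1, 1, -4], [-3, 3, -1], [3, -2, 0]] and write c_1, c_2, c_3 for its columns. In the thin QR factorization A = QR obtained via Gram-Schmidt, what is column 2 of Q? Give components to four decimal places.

e_2 = (0.9049, 0.4113, 0.1097)

c_1 = (1, -3, 3); ‖c_1‖ = 4.3589, so e_1 = (0.2294, -0.6882, 0.6882).
e_1·c_2 = 0.2294·1 + (-0.6882)·3 + 0.6882·(-2) = -3.2118.
u_2 = c_2 + 3.2118·e_1 = (1.7368, 0.7895, 0.2105).
‖u_2‖ = 1.9194, so e_2 = (0.9049, 0.4113, 0.1097).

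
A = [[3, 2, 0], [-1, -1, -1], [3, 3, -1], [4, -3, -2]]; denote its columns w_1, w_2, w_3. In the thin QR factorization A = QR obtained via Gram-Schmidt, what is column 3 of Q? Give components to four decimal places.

q_3 = (0.3414, -0.7722, -0.5337, -0.0488)

q_1 = w_1/‖w_1‖ = (3, -1, 3, 4)/5.9161 = (0.5071, -0.1690, 0.5071, 0.6761).
r_{12} = q_1·w_2 = 0.6761.
u_2 = w_2 − 0.6761·q_1 = (1.6571, -0.8857, 2.6571, -3.4571).
‖u_2‖ = 4.7479, so q_2 = (0.3490, -0.1865, 0.5596, -0.7281).
r_{13} = q_1·w_3 = -1.6903; r_{23} = q_2·w_3 = 1.0832.
u_3 = w_3 + 1.6903·q_1 − 1.0832·q_2 = (0.4791, -1.0837, -0.7490, -0.0684).
‖u_3‖ = 1.4034, so q_3 = (0.3414, -0.7722, -0.5337, -0.0488).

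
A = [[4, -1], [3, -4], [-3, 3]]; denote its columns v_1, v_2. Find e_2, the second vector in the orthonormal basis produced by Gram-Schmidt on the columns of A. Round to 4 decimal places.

v_1 = (4, 3, -3); ‖v_1‖ = 5.8310, so e_1 = (0.6860, 0.5145, -0.5145).
e_1·v_2 = 0.6860·(-1) + 0.5145·(-4) + (-0.5145)·3 = -4.2875.
u_2 = v_2 + 4.2875·e_1 = (1.9412, -1.7941, 0.7941).
‖u_2‖ = 2.7600, so e_2 = (0.7033, -0.6500, 0.2877).

e_2 = (0.7033, -0.6500, 0.2877)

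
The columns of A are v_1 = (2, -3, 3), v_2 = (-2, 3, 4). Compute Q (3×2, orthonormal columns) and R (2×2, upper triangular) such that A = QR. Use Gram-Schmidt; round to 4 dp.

Q = [[0.4264, -0.3548], [-0.6396, 0.5322], [0.6396, 0.7687]], R = [[4.6904, -0.2132], [0.0000, 5.3809]]

q_1 = v_1/‖v_1‖ = (2, -3, 3)/4.6904 = (0.4264, -0.6396, 0.6396).
r_{12} = q_1·v_2 = -0.2132.
u_2 = v_2 + 0.2132·q_1 = (-1.9091, 2.8636, 4.1364).
‖u_2‖ = 5.3809, so q_2 = (-0.3548, 0.5322, 0.7687).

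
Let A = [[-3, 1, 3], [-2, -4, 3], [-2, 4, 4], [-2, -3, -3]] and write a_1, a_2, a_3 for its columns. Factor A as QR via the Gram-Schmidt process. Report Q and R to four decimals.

Q = [[-0.6547, 0.2216, -0.0135], [-0.4364, -0.5761, 0.6596], [-0.4364, 0.6647, 0.1048], [-0.4364, -0.4210, -0.7442]], R = [[4.5826, 0.6547, -3.7097], [0.0000, 6.4476, 2.8582], [0.0000, 0.0000, 4.5901]]

a_1 = (-3, -2, -2, -2); ‖a_1‖ = 4.5826, so e_1 = (-0.6547, -0.4364, -0.4364, -0.4364).
e_1·a_2 = (-0.6547)·1 + (-0.4364)·(-4) + (-0.4364)·4 + (-0.4364)·(-3) = 0.6547.
u_2 = a_2 − 0.6547·e_1 = (1.4286, -3.7143, 4.2857, -2.7143).
‖u_2‖ = 6.4476, so e_2 = (0.2216, -0.5761, 0.6647, -0.4210).
e_1·a_3 = (-0.6547)·3 + (-0.4364)·3 + (-0.4364)·4 + (-0.4364)·(-3) = -3.7097; e_2·a_3 = 0.2216·3 + (-0.5761)·3 + 0.6647·4 + (-0.4210)·(-3) = 2.8582.
u_3 = a_3 + 3.7097·e_1 − 2.8582·e_2 = (-0.0619, 3.0275, 0.4811, -3.4158).
‖u_3‖ = 4.5901, so e_3 = (-0.0135, 0.6596, 0.1048, -0.7442).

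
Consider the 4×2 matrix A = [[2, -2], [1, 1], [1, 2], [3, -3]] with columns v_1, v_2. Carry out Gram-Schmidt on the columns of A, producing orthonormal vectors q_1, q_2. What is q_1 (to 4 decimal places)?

v_1 = (2, 1, 1, 3); ‖v_1‖ = 3.8730, so q_1 = (0.5164, 0.2582, 0.2582, 0.7746).

q_1 = (0.5164, 0.2582, 0.2582, 0.7746)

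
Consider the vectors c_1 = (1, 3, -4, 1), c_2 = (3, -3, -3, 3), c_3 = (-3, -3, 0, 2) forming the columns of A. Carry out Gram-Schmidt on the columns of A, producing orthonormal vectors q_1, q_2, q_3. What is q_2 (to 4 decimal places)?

q_2 = (0.4642, -0.6963, -0.2901, 0.4642)

c_1 = (1, 3, -4, 1); ‖c_1‖ = 5.1962, so q_1 = (0.1925, 0.5774, -0.7698, 0.1925).
q_1·c_2 = 0.1925·3 + 0.5774·(-3) + (-0.7698)·(-3) + 0.1925·3 = 1.7321.
u_2 = c_2 − 1.7321·q_1 = (2.6667, -4.0000, -1.6667, 2.6667).
‖u_2‖ = 5.7446, so q_2 = (0.4642, -0.6963, -0.2901, 0.4642).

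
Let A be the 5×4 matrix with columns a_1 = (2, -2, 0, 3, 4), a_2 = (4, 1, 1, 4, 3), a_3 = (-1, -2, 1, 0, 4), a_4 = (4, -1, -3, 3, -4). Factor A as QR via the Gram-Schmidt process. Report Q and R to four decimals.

Q = [[0.3482, 0.5502, -0.3081, 0.5004], [-0.3482, 0.7106, 0.2991, -0.5086], [0.0000, 0.2522, 0.6207, 0.5660], [0.5222, 0.3209, -0.3418, -0.3117], [0.6963, -0.1605, 0.5600, -0.2707]], R = [[5.7446, 5.2223, 3.1334, 0.5222], [0.0000, 3.9658, -2.3611, 2.3382], [0.0000, 0.0000, 2.5704, -6.6587], [0.0000, 0.0000, 0.0000, 0.9598]]

e_1 = a_1/‖a_1‖ = (2, -2, 0, 3, 4)/5.7446 = (0.3482, -0.3482, 0.0000, 0.5222, 0.6963).
r_{12} = e_1·a_2 = 5.2223.
u_2 = a_2 − 5.2223·e_1 = (2.1818, 2.8182, 1.0000, 1.2727, -0.6364).
‖u_2‖ = 3.9658, so e_2 = (0.5502, 0.7106, 0.2522, 0.3209, -0.1605).
r_{13} = e_1·a_3 = 3.1334; r_{23} = e_2·a_3 = -2.3611.
u_3 = a_3 − 3.1334·e_1 + 2.3611·e_2 = (-0.7919, 0.7688, 1.5954, -0.8786, 1.4393).
‖u_3‖ = 2.5704, so e_3 = (-0.3081, 0.2991, 0.6207, -0.3418, 0.5600).
r_{14} = e_1·a_4 = 0.5222; r_{24} = e_2·a_4 = 2.3382; r_{34} = e_3·a_4 = -6.6587.
u_4 = a_4 − 0.5222·e_1 − 2.3382·e_2 + 6.6587·e_3 = (0.4803, -0.4882, 0.5433, -0.2992, -0.2598).
‖u_4‖ = 0.9598, so e_4 = (0.5004, -0.5086, 0.5660, -0.3117, -0.2707).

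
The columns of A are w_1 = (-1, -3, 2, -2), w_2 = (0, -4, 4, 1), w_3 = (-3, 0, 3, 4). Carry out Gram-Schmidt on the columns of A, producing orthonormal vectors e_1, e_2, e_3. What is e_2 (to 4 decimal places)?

e_2 = (0.2582, -0.2582, 0.5164, 0.7746)

e_1 = w_1/‖w_1‖ = (-1, -3, 2, -2)/4.2426 = (-0.2357, -0.7071, 0.4714, -0.4714).
r_{12} = e_1·w_2 = 4.2426.
u_2 = w_2 − 4.2426·e_1 = (1.0000, -1.0000, 2.0000, 3.0000).
‖u_2‖ = 3.8730, so e_2 = (0.2582, -0.2582, 0.5164, 0.7746).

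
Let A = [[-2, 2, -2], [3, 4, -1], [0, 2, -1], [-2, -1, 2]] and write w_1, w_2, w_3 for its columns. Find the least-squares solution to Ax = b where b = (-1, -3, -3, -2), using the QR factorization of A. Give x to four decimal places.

x = (0.5042, -1.5497, -1.3084)

q_1 = w_1/‖w_1‖ = (-2, 3, 0, -2)/4.1231 = (-0.4851, 0.7276, 0.0000, -0.4851).
r_{12} = q_1·w_2 = 2.4254.
u_2 = w_2 − 2.4254·q_1 = (3.1765, 2.2353, 2.0000, 0.1765).
‖u_2‖ = 4.3724, so q_2 = (0.7265, 0.5112, 0.4574, 0.0404).
r_{13} = q_1·w_3 = -0.7276; r_{23} = q_2·w_3 = -2.3409.
u_3 = w_3 + 0.7276·q_1 + 2.3409·q_2 = (-0.6523, 0.7262, 0.0708, 1.7415).
‖u_3‖ = 1.9977, so q_3 = (-0.3265, 0.3635, 0.0354, 0.8718).
Qᵀb = (-0.7276, -3.7132, -2.6138).
Back-substitute: x_3 = -2.6138/1.9977 = -1.3084.
x_2 = (-3.7132 + 2.3409·(-1.3084))/4.3724 = -1.5497.
x_1 = (-0.7276 − 2.4254·(-1.5497) + 0.7276·(-1.3084))/4.1231 = 0.5042.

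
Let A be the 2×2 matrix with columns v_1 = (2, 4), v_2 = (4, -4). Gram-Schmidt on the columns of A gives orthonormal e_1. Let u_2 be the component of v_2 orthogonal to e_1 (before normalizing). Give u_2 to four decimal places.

v_1 = (2, 4); ‖v_1‖ = 4.4721, so e_1 = (0.4472, 0.8944).
e_1·v_2 = 0.4472·4 + 0.8944·(-4) = -1.7889.
u_2 = v_2 + 1.7889·e_1 = (4.8000, -2.4000).

u_2 = (4.8000, -2.4000)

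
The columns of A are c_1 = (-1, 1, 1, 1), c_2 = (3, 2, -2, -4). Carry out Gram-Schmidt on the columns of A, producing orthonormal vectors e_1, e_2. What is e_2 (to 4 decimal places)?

c_1 = (-1, 1, 1, 1); ‖c_1‖ = 2.0000, so e_1 = (-0.5000, 0.5000, 0.5000, 0.5000).
e_1·c_2 = (-0.5000)·3 + 0.5000·2 + 0.5000·(-2) + 0.5000·(-4) = -3.5000.
u_2 = c_2 + 3.5000·e_1 = (1.2500, 3.7500, -0.2500, -2.2500).
‖u_2‖ = 4.5552, so e_2 = (0.2744, 0.8232, -0.0549, -0.4939).

e_2 = (0.2744, 0.8232, -0.0549, -0.4939)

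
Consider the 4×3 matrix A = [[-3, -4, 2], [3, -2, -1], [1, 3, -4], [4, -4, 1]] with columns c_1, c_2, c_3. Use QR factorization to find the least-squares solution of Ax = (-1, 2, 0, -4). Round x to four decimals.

q_1 = c_1/‖c_1‖ = (-3, 3, 1, 4)/5.9161 = (-0.5071, 0.5071, 0.1690, 0.6761).
r_{12} = q_1·c_2 = -1.1832.
u_2 = c_2 + 1.1832·q_1 = (-4.6000, -1.4000, 3.2000, -3.2000).
‖u_2‖ = 6.6030, so q_2 = (-0.6966, -0.2120, 0.4846, -0.4846).
r_{13} = q_1·c_3 = -1.5213; r_{23} = q_2·c_3 = -3.6044.
u_3 = c_3 + 1.5213·q_1 + 3.6044·q_2 = (-1.2824, -0.9928, -1.9961, 0.2818).
‖u_3‖ = 2.5873, so q_3 = (-0.4957, -0.3837, -0.7715, 0.1089).
Qᵀb = (-1.1832, 2.2111, -0.7074).
Back-substitute: x_3 = -0.7074/2.5873 = -0.2734.
x_2 = (2.2111 + 3.6044·(-0.2734))/6.6030 = 0.1856.
x_1 = (-1.1832 + 1.1832·0.1856 + 1.5213·(-0.2734))/5.9161 = -0.2332.

x = (-0.2332, 0.1856, -0.2734)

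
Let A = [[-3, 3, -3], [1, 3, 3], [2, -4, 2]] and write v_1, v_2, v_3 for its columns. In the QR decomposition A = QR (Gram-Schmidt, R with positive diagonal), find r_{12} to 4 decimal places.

v_1 = (-3, 1, 2); ‖v_1‖ = 3.7417, so q_1 = (-0.8018, 0.2673, 0.5345).
r_{12} = q_1·v_2 = -3.7417.

r_{12} = -3.7417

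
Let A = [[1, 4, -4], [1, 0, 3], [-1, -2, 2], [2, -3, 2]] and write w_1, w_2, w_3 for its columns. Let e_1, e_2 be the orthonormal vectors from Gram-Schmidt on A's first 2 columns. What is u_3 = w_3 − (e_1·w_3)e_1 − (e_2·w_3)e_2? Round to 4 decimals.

w_1 = (1, 1, -1, 2); ‖w_1‖ = 2.6458, so e_1 = (0.3780, 0.3780, -0.3780, 0.7559).
e_1·w_2 = 0.3780·4 + 0.3780·0 + (-0.3780)·(-2) + 0.7559·(-3) = 0.0000.
u_2 = w_2 + 0.0000·e_1 = (4.0000, 0.0000, -2.0000, -3.0000).
‖u_2‖ = 5.3852, so e_2 = (0.7428, 0.0000, -0.3714, -0.5571).
e_1·w_3 = 0.3780·(-4) + 0.3780·3 + (-0.3780)·2 + 0.7559·2 = 0.3780; e_2·w_3 = 0.7428·(-4) + 0.0000·3 + (-0.3714)·2 + (-0.5571)·2 = -4.8281.
u_3 = w_3 − 0.3780·e_1 + 4.8281·e_2 = (-0.5567, 2.8571, 0.3498, -0.9754).

u_3 = (-0.5567, 2.8571, 0.3498, -0.9754)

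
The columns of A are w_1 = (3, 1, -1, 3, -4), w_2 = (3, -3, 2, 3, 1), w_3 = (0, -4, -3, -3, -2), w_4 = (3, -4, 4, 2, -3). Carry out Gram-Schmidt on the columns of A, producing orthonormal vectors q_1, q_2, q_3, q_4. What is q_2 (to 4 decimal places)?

q_2 = (0.4125, -0.5959, 0.4125, 0.4125, 0.3667)

w_1 = (3, 1, -1, 3, -4); ‖w_1‖ = 6.0000, so q_1 = (0.5000, 0.1667, -0.1667, 0.5000, -0.6667).
q_1·w_2 = 0.5000·3 + 0.1667·(-3) + (-0.1667)·2 + 0.5000·3 + (-0.6667)·1 = 1.5000.
u_2 = w_2 − 1.5000·q_1 = (2.2500, -3.2500, 2.2500, 2.2500, 2.0000).
‖u_2‖ = 5.4544, so q_2 = (0.4125, -0.5959, 0.4125, 0.4125, 0.3667).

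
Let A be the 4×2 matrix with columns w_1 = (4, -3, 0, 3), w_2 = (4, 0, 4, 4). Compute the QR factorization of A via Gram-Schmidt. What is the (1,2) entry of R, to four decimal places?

w_1 = (4, -3, 0, 3); ‖w_1‖ = 5.8310, so q_1 = (0.6860, -0.5145, 0.0000, 0.5145).
r_{12} = q_1·w_2 = 4.8020.

r_{12} = 4.8020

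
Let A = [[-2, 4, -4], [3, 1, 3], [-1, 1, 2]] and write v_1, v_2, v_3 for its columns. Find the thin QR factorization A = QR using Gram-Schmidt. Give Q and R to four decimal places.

Q = [[-0.5345, 0.8001, -0.2722], [0.8018, 0.5819, 0.1361], [-0.2673, 0.1455, 0.9526]], R = [[3.7417, -1.6036, 4.0089], [0.0000, 3.9279, -1.1638], [0.0000, 0.0000, 3.4021]]

v_1 = (-2, 3, -1); ‖v_1‖ = 3.7417, so q_1 = (-0.5345, 0.8018, -0.2673).
q_1·v_2 = (-0.5345)·4 + 0.8018·1 + (-0.2673)·1 = -1.6036.
u_2 = v_2 + 1.6036·q_1 = (3.1429, 2.2857, 0.5714).
‖u_2‖ = 3.9279, so q_2 = (0.8001, 0.5819, 0.1455).
q_1·v_3 = (-0.5345)·(-4) + 0.8018·3 + (-0.2673)·2 = 4.0089; q_2·v_3 = 0.8001·(-4) + 0.5819·3 + 0.1455·2 = -1.1638.
u_3 = v_3 − 4.0089·q_1 + 1.1638·q_2 = (-0.9259, 0.4630, 3.2407).
‖u_3‖ = 3.4021, so q_3 = (-0.2722, 0.1361, 0.9526).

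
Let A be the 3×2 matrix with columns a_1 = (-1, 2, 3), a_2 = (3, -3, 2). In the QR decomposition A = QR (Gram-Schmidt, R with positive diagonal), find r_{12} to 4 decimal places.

r_{12} = -0.8018

a_1 = (-1, 2, 3); ‖a_1‖ = 3.7417, so q_1 = (-0.2673, 0.5345, 0.8018).
r_{12} = q_1·a_2 = -0.8018.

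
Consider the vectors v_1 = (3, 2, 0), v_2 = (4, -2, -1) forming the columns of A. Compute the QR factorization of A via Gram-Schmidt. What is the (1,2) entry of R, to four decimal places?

r_{12} = 2.2188

e_1 = v_1/‖v_1‖ = (3, 2, 0)/3.6056 = (0.8321, 0.5547, 0.0000).
r_{12} = e_1·v_2 = 2.2188.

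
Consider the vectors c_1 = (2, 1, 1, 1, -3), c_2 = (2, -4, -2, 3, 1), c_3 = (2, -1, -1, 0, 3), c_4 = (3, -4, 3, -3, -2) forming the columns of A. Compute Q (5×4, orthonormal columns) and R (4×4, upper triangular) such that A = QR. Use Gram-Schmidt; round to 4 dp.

Q = [[0.5000, 0.3873, 0.7506, 0.1497], [0.2500, -0.6670, 0.3013, -0.6337], [0.2500, -0.3227, 0.0404, 0.4360], [0.2500, 0.5379, -0.2488, -0.5988], [-0.7500, 0.1076, 0.5313, -0.1657]], R = [[4.0000, -0.5000, -1.7500, 2.0000], [0.0000, 5.8095, 2.0871, 1.0328], [0.0000, 0.0000, 2.7534, 0.8515], [0.0000, 0.0000, 0.0000, 6.4194]]

e_1 = c_1/‖c_1‖ = (2, 1, 1, 1, -3)/4.0000 = (0.5000, 0.2500, 0.2500, 0.2500, -0.7500).
r_{12} = e_1·c_2 = -0.5000.
u_2 = c_2 + 0.5000·e_1 = (2.2500, -3.8750, -1.8750, 3.1250, 0.6250).
‖u_2‖ = 5.8095, so e_2 = (0.3873, -0.6670, -0.3227, 0.5379, 0.1076).
r_{13} = e_1·c_3 = -1.7500; r_{23} = e_2·c_3 = 2.0871.
u_3 = c_3 + 1.7500·e_1 − 2.0871·e_2 = (2.0667, 0.8296, 0.1111, -0.6852, 1.4630).
‖u_3‖ = 2.7534, so e_3 = (0.7506, 0.3013, 0.0404, -0.2488, 0.5313).
r_{14} = e_1·c_4 = 2.0000; r_{24} = e_2·c_4 = 1.0328; r_{34} = e_3·c_4 = 0.8515.
u_4 = c_4 − 2.0000·e_1 − 1.0328·e_2 − 0.8515·e_3 = (0.9609, -4.0677, 2.7990, -3.8437, -1.0635).
‖u_4‖ = 6.4194, so e_4 = (0.1497, -0.6337, 0.4360, -0.5988, -0.1657).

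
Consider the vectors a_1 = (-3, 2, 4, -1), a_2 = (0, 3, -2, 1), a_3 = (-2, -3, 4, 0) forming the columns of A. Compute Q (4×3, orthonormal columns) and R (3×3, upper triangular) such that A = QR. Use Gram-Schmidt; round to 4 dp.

Q = [[-0.5477, -0.0811, -0.4150], [0.3651, 0.8645, -0.2643], [0.7303, -0.4323, 0.0384], [-0.1826, 0.2432, 0.8697]], R = [[5.4772, -0.5477, 2.9212], [0.0000, 3.7014, -4.1606], [0.0000, 0.0000, 1.7764]]

q_1 = a_1/‖a_1‖ = (-3, 2, 4, -1)/5.4772 = (-0.5477, 0.3651, 0.7303, -0.1826).
r_{12} = q_1·a_2 = -0.5477.
u_2 = a_2 + 0.5477·q_1 = (-0.3000, 3.2000, -1.6000, 0.9000).
‖u_2‖ = 3.7014, so q_2 = (-0.0811, 0.8645, -0.4323, 0.2432).
r_{13} = q_1·a_3 = 2.9212; r_{23} = q_2·a_3 = -4.1606.
u_3 = a_3 − 2.9212·q_1 + 4.1606·q_2 = (-0.7372, -0.4696, 0.0681, 1.5450).
‖u_3‖ = 1.7764, so q_3 = (-0.4150, -0.2643, 0.0384, 0.8697).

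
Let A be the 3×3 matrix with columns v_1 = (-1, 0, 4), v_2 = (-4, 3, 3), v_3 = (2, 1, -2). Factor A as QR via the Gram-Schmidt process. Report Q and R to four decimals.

v_1 = (-1, 0, 4); ‖v_1‖ = 4.1231, so e_1 = (-0.2425, 0.0000, 0.9701).
e_1·v_2 = (-0.2425)·(-4) + 0.0000·3 + 0.9701·3 = 3.8806.
u_2 = v_2 − 3.8806·e_1 = (-3.0588, 3.0000, -0.7647).
‖u_2‖ = 4.3521, so e_2 = (-0.7028, 0.6893, -0.1757).
e_1·v_3 = (-0.2425)·2 + 0.0000·1 + 0.9701·(-2) = -2.4254; e_2·v_3 = (-0.7028)·2 + 0.6893·1 + (-0.1757)·(-2) = -0.3649.
u_3 = v_3 + 2.4254·e_1 + 0.3649·e_2 = (1.1553, 1.2516, 0.2888).
‖u_3‖ = 1.7276, so e_3 = (0.6687, 0.7245, 0.1672).

Q = [[-0.2425, -0.7028, 0.6687], [0.0000, 0.6893, 0.7245], [0.9701, -0.1757, 0.1672]], R = [[4.1231, 3.8806, -2.4254], [0.0000, 4.3521, -0.3649], [0.0000, 0.0000, 1.7276]]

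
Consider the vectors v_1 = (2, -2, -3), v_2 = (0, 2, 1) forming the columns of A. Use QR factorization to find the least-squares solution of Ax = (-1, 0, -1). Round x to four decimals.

x = (-0.0556, -0.2778)

q_1 = v_1/‖v_1‖ = (2, -2, -3)/4.1231 = (0.4851, -0.4851, -0.7276).
r_{12} = q_1·v_2 = -1.6977.
u_2 = v_2 + 1.6977·q_1 = (0.8235, 1.1765, -0.2353).
‖u_2‖ = 1.4552, so q_2 = (0.5659, 0.8085, -0.1617).
Qᵀb = (0.2425, -0.4042).
Back-substitute: x_2 = -0.4042/1.4552 = -0.2778.
x_1 = (0.2425 + 1.6977·(-0.2778))/4.1231 = -0.0556.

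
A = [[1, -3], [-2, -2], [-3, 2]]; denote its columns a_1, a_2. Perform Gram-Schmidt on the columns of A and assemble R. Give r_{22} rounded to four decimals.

r_{22} = 3.9005

a_1 = (1, -2, -3); ‖a_1‖ = 3.7417, so q_1 = (0.2673, -0.5345, -0.8018).
q_1·a_2 = 0.2673·(-3) + (-0.5345)·(-2) + (-0.8018)·2 = -1.3363.
u_2 = a_2 + 1.3363·q_1 = (-2.6429, -2.7143, 0.9286).
r_{22} = ‖u_2‖ = 3.9005.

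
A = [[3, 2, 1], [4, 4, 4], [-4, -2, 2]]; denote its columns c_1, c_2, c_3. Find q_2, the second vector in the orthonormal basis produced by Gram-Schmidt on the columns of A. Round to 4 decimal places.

c_1 = (3, 4, -4); ‖c_1‖ = 6.4031, so q_1 = (0.4685, 0.6247, -0.6247).
q_1·c_2 = 0.4685·2 + 0.6247·4 + (-0.6247)·(-2) = 4.6852.
u_2 = c_2 − 4.6852·q_1 = (-0.1951, 1.0732, 0.9268).
‖u_2‖ = 1.4314, so q_2 = (-0.1363, 0.7498, 0.6475).

q_2 = (-0.1363, 0.7498, 0.6475)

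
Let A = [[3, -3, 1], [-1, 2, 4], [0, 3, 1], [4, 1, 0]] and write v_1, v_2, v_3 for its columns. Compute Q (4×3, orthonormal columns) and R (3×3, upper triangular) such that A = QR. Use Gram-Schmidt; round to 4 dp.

q_1 = v_1/‖v_1‖ = (3, -1, 0, 4)/5.0990 = (0.5883, -0.1961, 0.0000, 0.7845).
r_{12} = q_1·v_2 = -1.3728.
u_2 = v_2 + 1.3728·q_1 = (-2.1923, 1.7308, 3.0000, 2.0769).
‖u_2‖ = 4.5951, so q_2 = (-0.4771, 0.3767, 0.6529, 0.4520).
r_{13} = q_1·v_3 = -0.1961; r_{23} = q_2·v_3 = 1.6824.
u_3 = v_3 + 0.1961·q_1 − 1.6824·q_2 = (1.9180, 3.3279, -0.0984, -0.6066).
‖u_3‖ = 3.8899, so q_3 = (0.4931, 0.8555, -0.0253, -0.1559).

Q = [[0.5883, -0.4771, 0.4931], [-0.1961, 0.3767, 0.8555], [0.0000, 0.6529, -0.0253], [0.7845, 0.4520, -0.1559]], R = [[5.0990, -1.3728, -0.1961], [0.0000, 4.5951, 1.6824], [0.0000, 0.0000, 3.8899]]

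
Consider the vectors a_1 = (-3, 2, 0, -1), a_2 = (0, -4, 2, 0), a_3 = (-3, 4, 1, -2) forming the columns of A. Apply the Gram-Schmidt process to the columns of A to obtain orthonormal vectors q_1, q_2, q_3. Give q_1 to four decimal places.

q_1 = (-0.8018, 0.5345, 0.0000, -0.2673)

a_1 = (-3, 2, 0, -1); ‖a_1‖ = 3.7417, so q_1 = (-0.8018, 0.5345, 0.0000, -0.2673).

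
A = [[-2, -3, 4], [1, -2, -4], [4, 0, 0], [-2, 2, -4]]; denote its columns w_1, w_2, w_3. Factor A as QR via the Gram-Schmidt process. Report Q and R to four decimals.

w_1 = (-2, 1, 4, -2); ‖w_1‖ = 5.0000, so q_1 = (-0.4000, 0.2000, 0.8000, -0.4000).
q_1·w_2 = (-0.4000)·(-3) + 0.2000·(-2) + 0.8000·0 + (-0.4000)·2 = 0.0000.
u_2 = w_2 − 0.0000·q_1 = (-3.0000, -2.0000, 0.0000, 2.0000).
‖u_2‖ = 4.1231, so q_2 = (-0.7276, -0.4851, 0.0000, 0.4851).
q_1·w_3 = (-0.4000)·4 + 0.2000·(-4) + 0.8000·0 + (-0.4000)·(-4) = -0.8000; q_2·w_3 = (-0.7276)·4 + (-0.4851)·(-4) + (0.0000)·0 + 0.4851·(-4) = -2.9104.
u_3 = w_3 + 0.8000·q_1 + 2.9104·q_2 = (1.5624, -5.2518, 0.6400, -2.9082).
‖u_3‖ = 6.2361, so q_3 = (0.2505, -0.8422, 0.1026, -0.4664).

Q = [[-0.4000, -0.7276, 0.2505], [0.2000, -0.4851, -0.8422], [0.8000, 0.0000, 0.1026], [-0.4000, 0.4851, -0.4664]], R = [[5.0000, 0.0000, -0.8000], [0.0000, 4.1231, -2.9104], [0.0000, 0.0000, 6.2361]]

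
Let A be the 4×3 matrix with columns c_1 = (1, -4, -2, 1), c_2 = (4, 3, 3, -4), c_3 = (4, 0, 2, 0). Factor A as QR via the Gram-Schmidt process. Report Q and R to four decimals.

Q = [[0.2132, 0.8113, 0.3970], [-0.8528, -0.0459, 0.0679], [-0.4264, 0.2296, 0.4588], [0.2132, -0.5357, 0.7920]], R = [[4.6904, -3.8376, 0.0000], [0.0000, 5.9391, 3.7043], [0.0000, 0.0000, 2.5057]]

c_1 = (1, -4, -2, 1); ‖c_1‖ = 4.6904, so e_1 = (0.2132, -0.8528, -0.4264, 0.2132).
e_1·c_2 = 0.2132·4 + (-0.8528)·3 + (-0.4264)·3 + 0.2132·(-4) = -3.8376.
u_2 = c_2 + 3.8376·e_1 = (4.8182, -0.2727, 1.3636, -3.1818).
‖u_2‖ = 5.9391, so e_2 = (0.8113, -0.0459, 0.2296, -0.5357).
e_1·c_3 = 0.2132·4 + (-0.8528)·0 + (-0.4264)·2 + 0.2132·0 = 0.0000; e_2·c_3 = 0.8113·4 + (-0.0459)·0 + 0.2296·2 + (-0.5357)·0 = 3.7043.
u_3 = c_3 + 0.0000·e_1 − 3.7043·e_2 = (0.9948, 0.1701, 1.1495, 1.9845).
‖u_3‖ = 2.5057, so e_3 = (0.3970, 0.0679, 0.4588, 0.7920).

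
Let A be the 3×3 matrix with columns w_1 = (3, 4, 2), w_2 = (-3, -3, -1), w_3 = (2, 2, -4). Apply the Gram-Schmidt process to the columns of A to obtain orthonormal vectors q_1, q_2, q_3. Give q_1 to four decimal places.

q_1 = (0.5571, 0.7428, 0.3714)

w_1 = (3, 4, 2); ‖w_1‖ = 5.3852, so q_1 = (0.5571, 0.7428, 0.3714).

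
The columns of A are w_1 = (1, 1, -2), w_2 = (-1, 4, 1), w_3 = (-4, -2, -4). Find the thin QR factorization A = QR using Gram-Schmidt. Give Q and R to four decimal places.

w_1 = (1, 1, -2); ‖w_1‖ = 2.4495, so e_1 = (0.4082, 0.4082, -0.8165).
e_1·w_2 = 0.4082·(-1) + 0.4082·4 + (-0.8165)·1 = 0.4082.
u_2 = w_2 − 0.4082·e_1 = (-1.1667, 3.8333, 1.3333).
‖u_2‖ = 4.2230, so e_2 = (-0.2763, 0.9077, 0.3157).
e_1·w_3 = 0.4082·(-4) + 0.4082·(-2) + (-0.8165)·(-4) = 0.8165; e_2·w_3 = (-0.2763)·(-4) + 0.9077·(-2) + 0.3157·(-4) = -1.9733.
u_3 = w_3 − 0.8165·e_1 + 1.9733·e_2 = (-4.8785, -0.5421, -2.7103).
‖u_3‖ = 5.6071, so e_3 = (-0.8701, -0.0967, -0.4834).

Q = [[0.4082, -0.2763, -0.8701], [0.4082, 0.9077, -0.0967], [-0.8165, 0.3157, -0.4834]], R = [[2.4495, 0.4082, 0.8165], [0.0000, 4.2230, -1.9733], [0.0000, 0.0000, 5.6071]]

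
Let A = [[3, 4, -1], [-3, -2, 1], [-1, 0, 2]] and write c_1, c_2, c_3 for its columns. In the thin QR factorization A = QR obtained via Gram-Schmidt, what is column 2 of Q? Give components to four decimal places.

e_2 = (0.6745, 0.4905, 0.5518)

e_1 = c_1/‖c_1‖ = (3, -3, -1)/4.3589 = (0.6882, -0.6882, -0.2294).
r_{12} = e_1·c_2 = 4.1295.
u_2 = c_2 − 4.1295·e_1 = (1.1579, 0.8421, 0.9474).
‖u_2‖ = 1.7168, so e_2 = (0.6745, 0.4905, 0.5518).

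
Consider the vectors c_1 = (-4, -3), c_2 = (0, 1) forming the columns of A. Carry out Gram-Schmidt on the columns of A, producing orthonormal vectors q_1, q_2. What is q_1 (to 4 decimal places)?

q_1 = (-0.8000, -0.6000)

c_1 = (-4, -3); ‖c_1‖ = 5.0000, so q_1 = (-0.8000, -0.6000).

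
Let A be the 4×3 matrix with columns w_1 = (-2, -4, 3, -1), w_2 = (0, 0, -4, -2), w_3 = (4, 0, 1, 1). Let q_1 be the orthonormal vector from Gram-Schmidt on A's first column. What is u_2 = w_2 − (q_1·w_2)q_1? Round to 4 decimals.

u_2 = (-0.6667, -1.3333, -3.0000, -2.3333)

w_1 = (-2, -4, 3, -1); ‖w_1‖ = 5.4772, so q_1 = (-0.3651, -0.7303, 0.5477, -0.1826).
q_1·w_2 = (-0.3651)·0 + (-0.7303)·0 + 0.5477·(-4) + (-0.1826)·(-2) = -1.8257.
u_2 = w_2 + 1.8257·q_1 = (-0.6667, -1.3333, -3.0000, -2.3333).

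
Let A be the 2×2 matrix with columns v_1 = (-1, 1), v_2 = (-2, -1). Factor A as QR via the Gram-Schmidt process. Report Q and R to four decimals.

q_1 = v_1/‖v_1‖ = (-1, 1)/1.4142 = (-0.7071, 0.7071).
r_{12} = q_1·v_2 = 0.7071.
u_2 = v_2 − 0.7071·q_1 = (-1.5000, -1.5000).
‖u_2‖ = 2.1213, so q_2 = (-0.7071, -0.7071).

Q = [[-0.7071, -0.7071], [0.7071, -0.7071]], R = [[1.4142, 0.7071], [0.0000, 2.1213]]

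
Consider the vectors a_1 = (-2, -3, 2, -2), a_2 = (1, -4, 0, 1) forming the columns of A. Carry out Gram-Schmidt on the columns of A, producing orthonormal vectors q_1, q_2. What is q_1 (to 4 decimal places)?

q_1 = (-0.4364, -0.6547, 0.4364, -0.4364)

a_1 = (-2, -3, 2, -2); ‖a_1‖ = 4.5826, so q_1 = (-0.4364, -0.6547, 0.4364, -0.4364).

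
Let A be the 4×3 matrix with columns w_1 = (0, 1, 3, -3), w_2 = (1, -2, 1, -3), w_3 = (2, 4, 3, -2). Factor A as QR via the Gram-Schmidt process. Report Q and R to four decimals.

Q = [[0.0000, 0.3205, 0.9079], [0.2294, -0.8096, 0.3953], [0.6882, -0.1855, -0.1390], [-0.6882, -0.4554, -0.0072]], R = [[4.3589, 2.2942, 4.3589], [0.0000, 3.1204, -2.2433], [0.0000, 0.0000, 2.9946]]

w_1 = (0, 1, 3, -3); ‖w_1‖ = 4.3589, so e_1 = (0.0000, 0.2294, 0.6882, -0.6882).
e_1·w_2 = 0.0000·1 + 0.2294·(-2) + 0.6882·1 + (-0.6882)·(-3) = 2.2942.
u_2 = w_2 − 2.2942·e_1 = (1.0000, -2.5263, -0.5789, -1.4211).
‖u_2‖ = 3.1204, so e_2 = (0.3205, -0.8096, -0.1855, -0.4554).
e_1·w_3 = 0.0000·2 + 0.2294·4 + 0.6882·3 + (-0.6882)·(-2) = 4.3589; e_2·w_3 = 0.3205·2 + (-0.8096)·4 + (-0.1855)·3 + (-0.4554)·(-2) = -2.2433.
u_3 = w_3 − 4.3589·e_1 + 2.2433·e_2 = (2.7189, 1.1838, -0.4162, -0.0216).
‖u_3‖ = 2.9946, so e_3 = (0.9079, 0.3953, -0.1390, -0.0072).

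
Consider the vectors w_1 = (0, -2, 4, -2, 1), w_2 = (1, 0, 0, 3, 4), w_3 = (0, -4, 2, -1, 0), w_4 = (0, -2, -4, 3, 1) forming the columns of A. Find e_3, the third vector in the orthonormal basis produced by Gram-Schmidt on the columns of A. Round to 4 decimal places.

e_3 = (0.0214, -0.9116, -0.3053, 0.2169, -0.1680)

e_1 = w_1/‖w_1‖ = (0, -2, 4, -2, 1)/5.0000 = (0.0000, -0.4000, 0.8000, -0.4000, 0.2000).
r_{12} = e_1·w_2 = -0.4000.
u_2 = w_2 + 0.4000·e_1 = (1.0000, -0.1600, 0.3200, 2.8400, 4.0800).
‖u_2‖ = 5.0833, so e_2 = (0.1967, -0.0315, 0.0630, 0.5587, 0.8026).
r_{13} = e_1·w_3 = 3.6000; r_{23} = e_2·w_3 = -0.3069.
u_3 = w_3 − 3.6000·e_1 + 0.3069·e_2 = (0.0604, -2.5697, -0.8607, 0.6115, -0.4737).
‖u_3‖ = 2.8188, so e_3 = (0.0214, -0.9116, -0.3053, 0.2169, -0.1680).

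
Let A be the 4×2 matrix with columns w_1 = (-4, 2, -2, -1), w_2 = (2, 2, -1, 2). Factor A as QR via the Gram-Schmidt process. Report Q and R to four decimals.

Q = [[-0.8000, 0.3868], [0.4000, 0.6599], [-0.4000, -0.3755], [-0.2000, 0.5234]], R = [[5.0000, -0.8000], [0.0000, 3.5157]]

e_1 = w_1/‖w_1‖ = (-4, 2, -2, -1)/5.0000 = (-0.8000, 0.4000, -0.4000, -0.2000).
r_{12} = e_1·w_2 = -0.8000.
u_2 = w_2 + 0.8000·e_1 = (1.3600, 2.3200, -1.3200, 1.8400).
‖u_2‖ = 3.5157, so e_2 = (0.3868, 0.6599, -0.3755, 0.5234).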